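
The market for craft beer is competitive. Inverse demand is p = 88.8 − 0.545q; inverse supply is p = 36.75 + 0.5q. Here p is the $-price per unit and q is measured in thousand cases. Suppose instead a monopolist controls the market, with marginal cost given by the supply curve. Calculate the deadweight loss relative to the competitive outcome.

Competitive equilibrium: 88.8 − 0.545q = 36.75 + 0.5q → q* = 49.8086, p* = 61.6543.
Marginal revenue: MR = 88.8 − 1.09q. Set MR = MC: 88.8 − 1.09q = 36.75 + 0.5q → q_m = 32.7358.
Price p_m = 88.8 − 0.545·32.7358 = 70.959; MC(q_m) = 36.75 + 0.5·32.7358 = 53.1179.
Competitive q* = 49.8086, so Δq = 17.0728; wedge = 70.959 − 53.1179 = 17.8411.
Welfare loss = ½ × 17.0728 × 17.8411 = $152.30 thousand.

$152.30 thousand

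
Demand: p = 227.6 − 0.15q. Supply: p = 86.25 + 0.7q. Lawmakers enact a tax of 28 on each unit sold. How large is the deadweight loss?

Competitive equilibrium: 227.6 − 0.15q = 86.25 + 0.7q → q* = 166.2941, p* = 202.6559.
With the tax, the buyer price exceeds the seller price by 28: (227.6 − 0.15q) − (86.25 + 0.7q) = 28 → q' = 133.3529.
Δq = 166.2941 − 133.3529 = 32.9412; the wedge equals the tax, 28.
The triangle = ½ × 32.9412 × 28 = 461.18.

461.18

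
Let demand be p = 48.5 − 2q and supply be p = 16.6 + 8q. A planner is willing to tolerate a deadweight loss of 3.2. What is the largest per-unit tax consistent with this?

Competitive equilibrium: 48.5 − 2q = 16.6 + 8q → q* = 3.19, p* = 42.12.
A tax t gives Δq = t/10 and wedge t, so DWL = t²/20.
t²/20 = 3.2 → t² = 64 → t = 8.

8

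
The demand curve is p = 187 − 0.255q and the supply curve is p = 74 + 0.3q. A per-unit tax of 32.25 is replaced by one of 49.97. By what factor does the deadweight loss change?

Competitive equilibrium: 187 − 0.255q = 74 + 0.3q → q* = 203.6036, p* = 135.0811.
For a per-unit tax t: Δq = t/0.555, so DWL = ½·t·(t/0.555) = t²/1.11.
At t = 32.25: DWL = 936.993. At t = 49.97: DWL = 2249.550.
Ratio = (49.97/32.25)² = 2.401.

2.401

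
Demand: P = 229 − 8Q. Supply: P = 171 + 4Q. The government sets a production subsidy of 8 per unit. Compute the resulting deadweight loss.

2.67

Competitive equilibrium: 229 − 8Q = 171 + 4Q → Q* = 4.8333, P* = 190.3333.
The subsidy lowers effective supply by 8: P = 163 + 4Q.
New quantity: 229 − 8Q = 163 + 4Q → Q' = 5.5.
Overproduction ΔQ = 5.5 − 4.8333 = 0.6667; wedge = subsidy = 8.
Deadweight loss = ½ × 0.6667 × 8 = 2.67.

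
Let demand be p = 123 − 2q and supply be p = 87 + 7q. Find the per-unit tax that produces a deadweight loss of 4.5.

Competitive equilibrium: 123 − 2q = 87 + 7q → q* = 4, p* = 115.
A tax t gives Δq = t/9 and wedge t, so DWL = t²/18.
t²/18 = 4.5 → t² = 81 → t = 9.

9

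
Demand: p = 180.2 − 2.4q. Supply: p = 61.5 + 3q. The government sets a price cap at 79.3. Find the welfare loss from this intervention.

695.37

Competitive equilibrium: 180.2 − 2.4q = 61.5 + 3q → q* = 21.9815, p* = 127.4444.
At the ceiling p = 79.3, quantity supplied = (79.3 − 61.5)/3 = 5.9333.
Willingness to pay at q' = 5.9333: 180.2 − 2.4·5.9333 = 165.9601.
Δq = 21.9815 − 5.9333 = 16.0482; wedge = 165.9601 − 79.3 = 86.6601.
Welfare loss = ½ × 16.0482 × 86.6601 = 695.37.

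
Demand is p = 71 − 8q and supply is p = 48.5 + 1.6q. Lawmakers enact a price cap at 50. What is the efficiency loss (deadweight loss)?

9.49

Competitive equilibrium: 71 − 8q = 48.5 + 1.6q → q* = 2.3438, p* = 52.25.
At the ceiling p = 50, quantity supplied = (50 − 48.5)/1.6 = 0.9375.
Willingness to pay at q' = 0.9375: 71 − 8·0.9375 = 63.5.
Δq = 2.3438 − 0.9375 = 1.4063; wedge = 63.5 − 50 = 13.5.
The triangle = ½ × 1.4063 × 13.5 = 9.49.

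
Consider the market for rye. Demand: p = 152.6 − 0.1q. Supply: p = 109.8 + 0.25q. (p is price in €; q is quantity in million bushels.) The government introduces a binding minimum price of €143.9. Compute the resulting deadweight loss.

€217.89 million

Competitive equilibrium: 152.6 − 0.1q = 109.8 + 0.25q → q* = 122.2857, p* = 140.3714.
At the floor p = 143.9, quantity demanded = (152.6 − 143.9)/0.1 = 87.
Sellers' marginal cost at q' = 87: 109.8 + 0.25·87 = 131.55.
Δq = 122.2857 − 87 = 35.2857; wedge = 143.9 − 131.55 = 12.35.
Welfare loss = ½ × 35.2857 × 12.35 = €217.89 million.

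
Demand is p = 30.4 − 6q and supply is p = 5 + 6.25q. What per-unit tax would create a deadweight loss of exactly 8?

14

Competitive equilibrium: 30.4 − 6q = 5 + 6.25q → q* = 2.0735, p* = 17.9592.
A tax t gives Δq = t/12.25 and wedge t, so DWL = t²/24.5.
t²/24.5 = 8 → t² = 196 → t = 14.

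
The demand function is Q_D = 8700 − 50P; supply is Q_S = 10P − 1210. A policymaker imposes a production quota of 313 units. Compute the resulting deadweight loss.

In inverse form: demand P = 174 − 0.02Q, supply P = 121 + 0.1Q.
Competitive equilibrium: 174 − 0.02Q = 121 + 0.1Q → Q* = 441.6667, P* = 165.1667.
At Q = 313: demand price = 174 − 0.02·313 = 167.74; supply price = 121 + 0.1·313 = 152.3.
ΔQ = 441.6667 − 313 = 128.6667; wedge = 167.74 − 152.3 = 15.44.
Deadweight loss = ½ × 128.6667 × 15.44 = 993.31.

993.31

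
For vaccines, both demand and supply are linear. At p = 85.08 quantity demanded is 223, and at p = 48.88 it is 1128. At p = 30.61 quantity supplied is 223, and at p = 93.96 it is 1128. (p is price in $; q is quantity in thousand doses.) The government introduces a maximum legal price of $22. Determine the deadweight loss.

Demand slope = (48.88 − 85.08)/(1128 − 223) = −0.04, so p = 94 − 0.04q.
Supply slope = (93.96 − 30.61)/(1128 − 223) = 0.07, so p = 15 + 0.07q.
Competitive equilibrium: 94 − 0.04q = 15 + 0.07q → q* = 718.1818, p* = 65.2727.
At the ceiling p = 22, quantity supplied = (22 − 15)/0.07 = 100.
Willingness to pay at q' = 100: 94 − 0.04·100 = 90.
Δq = 718.1818 − 100 = 618.1818; wedge = 90 − 22 = 68.
Welfare loss = ½ × 618.1818 × 68 = $21018.18 thousand.

$21018.18 thousand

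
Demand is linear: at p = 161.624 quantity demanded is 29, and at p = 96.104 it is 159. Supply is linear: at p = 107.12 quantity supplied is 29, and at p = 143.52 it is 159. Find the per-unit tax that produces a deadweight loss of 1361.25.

46.2

Demand slope = (96.104 − 161.624)/(159 − 29) = −0.504, so p = 176.24 − 0.504q.
Supply slope = (143.52 − 107.12)/(159 − 29) = 0.28, so p = 99 + 0.28q.
Competitive equilibrium: 176.24 − 0.504q = 99 + 0.28q → q* = 98.5204, p* = 126.5857.
A tax t gives Δq = t/0.784 and wedge t, so DWL = t²/1.568.
t²/1.568 = 1361.25 → t² = 2134.44 → t = 46.2.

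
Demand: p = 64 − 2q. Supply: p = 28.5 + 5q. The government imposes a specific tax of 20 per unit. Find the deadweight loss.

28.57

Competitive equilibrium: 64 − 2q = 28.5 + 5q → q* = 5.0714, p* = 53.8571.
With the tax, the buyer price exceeds the seller price by 20: (64 − 2q) − (28.5 + 5q) = 20 → q' = 2.2143.
Δq = 5.0714 − 2.2143 = 2.8571; the wedge equals the tax, 20.
Welfare loss = ½ × 2.8571 × 20 = 28.57.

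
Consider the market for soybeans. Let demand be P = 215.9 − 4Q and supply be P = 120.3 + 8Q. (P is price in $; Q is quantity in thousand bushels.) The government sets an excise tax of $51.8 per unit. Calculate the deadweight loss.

$111.80 thousand

Competitive equilibrium: 215.9 − 4Q = 120.3 + 8Q → Q* = 7.9667, P* = 184.0333.
With the tax, the buyer price exceeds the seller price by 51.8: (215.9 − 4Q) − (120.3 + 8Q) = 51.8 → Q' = 3.65.
ΔQ = 7.9667 − 3.65 = 4.3167; the wedge equals the tax, 51.8.
Deadweight loss = ½ × 4.3167 × 51.8 = $111.80 thousand.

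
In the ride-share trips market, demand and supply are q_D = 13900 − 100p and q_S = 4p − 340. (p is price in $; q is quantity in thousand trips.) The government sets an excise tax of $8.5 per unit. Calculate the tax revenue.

$1487.50 thousand

In inverse form: demand p = 139 − 0.01q, supply p = 85 + 0.25q.
Competitive equilibrium: 139 − 0.01q = 85 + 0.25q → q* = 207.6923, p* = 136.9231.
With the tax, the buyer price exceeds the seller price by 8.5: (139 − 0.01q) − (85 + 0.25q) = 8.5 → q' = 175.
Tax revenue = 8.5 × 175 = $1487.50 thousand.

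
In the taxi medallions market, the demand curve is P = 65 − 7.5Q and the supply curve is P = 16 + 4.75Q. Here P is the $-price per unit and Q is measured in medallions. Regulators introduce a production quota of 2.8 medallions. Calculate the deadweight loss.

$8.82

Competitive equilibrium: 65 − 7.5Q = 16 + 4.75Q → Q* = 4, P* = 35.
At Q = 2.8: demand price = 65 − 7.5·2.8 = 44; supply price = 16 + 4.75·2.8 = 29.3.
ΔQ = 4 − 2.8 = 1.2; wedge = 44 − 29.3 = 14.7.
Deadweight loss = ½ × 1.2 × 14.7 = $8.82.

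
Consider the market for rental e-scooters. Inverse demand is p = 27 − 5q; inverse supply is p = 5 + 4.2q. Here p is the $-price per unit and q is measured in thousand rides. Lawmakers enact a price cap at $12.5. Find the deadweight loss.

$1.69 thousand

Competitive equilibrium: 27 − 5q = 5 + 4.2q → q* = 2.3913, p* = 15.0435.
At the ceiling p = 12.5, quantity supplied = (12.5 − 5)/4.2 = 1.7857.
Willingness to pay at q' = 1.7857: 27 − 5·1.7857 = 18.0715.
Δq = 2.3913 − 1.7857 = 0.6056; wedge = 18.0715 − 12.5 = 5.5715.
Deadweight loss = ½ × 0.6056 × 5.5715 = $1.69 thousand.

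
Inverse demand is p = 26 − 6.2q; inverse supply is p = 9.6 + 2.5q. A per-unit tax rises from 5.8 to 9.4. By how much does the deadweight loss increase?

Competitive equilibrium: 26 − 6.2q = 9.6 + 2.5q → q* = 1.8851, p* = 14.3126.
For a per-unit tax t: Δq = t/8.7, so DWL = ½·t·(t/8.7) = t²/17.4.
At t = 5.8: DWL = 1.9333. At t = 9.4: DWL = 5.0782.
Increase = 5.0782 − 1.9333 = 3.14.

3.14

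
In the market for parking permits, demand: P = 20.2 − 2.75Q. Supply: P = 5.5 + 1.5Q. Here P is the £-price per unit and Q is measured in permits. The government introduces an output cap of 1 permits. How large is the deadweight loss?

£12.85

Competitive equilibrium: 20.2 − 2.75Q = 5.5 + 1.5Q → Q* = 3.4588, P* = 10.6882.
At Q = 1: demand price = 20.2 − 2.75·1 = 17.45; supply price = 5.5 + 1.5·1 = 7.
ΔQ = 3.4588 − 1 = 2.4588; wedge = 17.45 − 7 = 10.45.
The triangle = ½ × 2.4588 × 10.45 = £12.85.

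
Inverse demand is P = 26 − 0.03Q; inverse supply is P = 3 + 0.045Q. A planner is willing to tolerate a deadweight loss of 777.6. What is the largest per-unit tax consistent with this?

10.8

Competitive equilibrium: 26 − 0.03Q = 3 + 0.045Q → Q* = 306.6667, P* = 16.8.
A tax t gives ΔQ = t/0.075 and wedge t, so DWL = t²/0.15.
t²/0.15 = 777.6 → t² = 116.64 → t = 10.8.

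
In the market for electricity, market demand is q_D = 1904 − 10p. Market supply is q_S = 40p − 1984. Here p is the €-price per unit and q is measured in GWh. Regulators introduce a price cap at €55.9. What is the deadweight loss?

€47785.96

In inverse form: demand p = 190.4 − 0.1q, supply p = 49.6 + 0.025q.
Competitive equilibrium: 190.4 − 0.1q = 49.6 + 0.025q → q* = 1126.4, p* = 77.76.
At the ceiling p = 55.9, quantity supplied = (55.9 − 49.6)/0.025 = 252.
Willingness to pay at q' = 252: 190.4 − 0.1·252 = 165.2.
Δq = 1126.4 − 252 = 874.4; wedge = 165.2 − 55.9 = 109.3.
Welfare loss = ½ × 874.4 × 109.3 = €47785.96.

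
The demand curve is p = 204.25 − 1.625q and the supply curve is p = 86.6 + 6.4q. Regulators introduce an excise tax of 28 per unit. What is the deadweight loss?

Competitive equilibrium: 204.25 − 1.625q = 86.6 + 6.4q → q* = 14.6604, p* = 180.4268.
With the tax, the buyer price exceeds the seller price by 28: (204.25 − 1.625q) − (86.6 + 6.4q) = 28 → q' = 11.1713.
Δq = 14.6604 − 11.1713 = 3.4891; the wedge equals the tax, 28.
DWL = ½ × 3.4891 × 28 = 48.85.

48.85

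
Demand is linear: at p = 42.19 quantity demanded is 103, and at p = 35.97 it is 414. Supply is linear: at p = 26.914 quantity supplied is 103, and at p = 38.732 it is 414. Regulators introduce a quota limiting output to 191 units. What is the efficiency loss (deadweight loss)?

891.98

Demand slope = (35.97 − 42.19)/(414 − 103) = −0.02, so p = 44.25 − 0.02q.
Supply slope = (38.732 − 26.914)/(414 − 103) = 0.038, so p = 23 + 0.038q.
Competitive equilibrium: 44.25 − 0.02q = 23 + 0.038q → q* = 366.3793, p* = 36.9224.
At q = 191: demand price = 44.25 − 0.02·191 = 40.43; supply price = 23 + 0.038·191 = 30.258.
Δq = 366.3793 − 191 = 175.3793; wedge = 40.43 − 30.258 = 10.172.
DWL = ½ × 175.3793 × 10.172 = 891.98.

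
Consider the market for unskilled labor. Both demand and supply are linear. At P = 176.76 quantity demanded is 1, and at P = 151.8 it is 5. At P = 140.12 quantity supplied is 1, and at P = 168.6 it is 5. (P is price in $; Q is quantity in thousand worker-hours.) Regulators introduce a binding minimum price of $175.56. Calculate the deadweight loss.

$43.44 thousand

Demand slope = (151.8 − 176.76)/(5 − 1) = −6.24, so P = 183 − 6.24Q.
Supply slope = (168.6 − 140.12)/(5 − 1) = 7.12, so P = 133 + 7.12Q.
Competitive equilibrium: 183 − 6.24Q = 133 + 7.12Q → Q* = 3.7425, P* = 159.6467.
At the floor P = 175.56, quantity demanded = (183 − 175.56)/6.24 = 1.1923.
Sellers' marginal cost at Q' = 1.1923: 133 + 7.12·1.1923 = 141.4892.
ΔQ = 3.7425 − 1.1923 = 2.5502; wedge = 175.56 − 141.4892 = 34.0708.
Welfare loss = ½ × 2.5502 × 34.0708 = $43.44 thousand.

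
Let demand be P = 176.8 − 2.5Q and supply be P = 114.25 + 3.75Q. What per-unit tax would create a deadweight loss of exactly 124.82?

Competitive equilibrium: 176.8 − 2.5Q = 114.25 + 3.75Q → Q* = 10.008, P* = 151.78.
A tax t gives ΔQ = t/6.25 and wedge t, so DWL = t²/12.5.
t²/12.5 = 124.82 → t² = 1560.25 → t = 39.5.

39.5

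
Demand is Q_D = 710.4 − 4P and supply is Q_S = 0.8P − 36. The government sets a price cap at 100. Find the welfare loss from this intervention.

1478.52

In inverse form: demand P = 177.6 − 0.25Q, supply P = 45 + 1.25Q.
Competitive equilibrium: 177.6 − 0.25Q = 45 + 1.25Q → Q* = 88.4, P* = 155.5.
At the ceiling P = 100, quantity supplied = (100 − 45)/1.25 = 44.
Willingness to pay at Q' = 44: 177.6 − 0.25·44 = 166.6.
ΔQ = 88.4 − 44 = 44.4; wedge = 166.6 − 100 = 66.6.
The triangle = ½ × 44.4 × 66.6 = 1478.52.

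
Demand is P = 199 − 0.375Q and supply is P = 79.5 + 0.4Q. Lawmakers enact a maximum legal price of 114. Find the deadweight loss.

Competitive equilibrium: 199 − 0.375Q = 79.5 + 0.4Q → Q* = 154.1935, P* = 141.1774.
At the ceiling P = 114, quantity supplied = (114 − 79.5)/0.4 = 86.25.
Willingness to pay at Q' = 86.25: 199 − 0.375·86.25 = 166.6563.
ΔQ = 154.1935 − 86.25 = 67.9435; wedge = 166.6563 − 114 = 52.6563.
DWL = ½ × 67.9435 × 52.6563 = 1788.83.

1788.83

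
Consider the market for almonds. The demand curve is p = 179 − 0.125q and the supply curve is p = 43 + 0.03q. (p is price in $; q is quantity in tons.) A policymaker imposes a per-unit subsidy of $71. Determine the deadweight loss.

$16261.29

Competitive equilibrium: 179 − 0.125q = 43 + 0.03q → q* = 877.4194, p* = 69.3226.
The subsidy lowers effective supply by 71: p = 0.03q − 28.
New quantity: 179 − 0.125q = 0.03q − 28 → q' = 1335.4839.
Overproduction Δq = 1335.4839 − 877.4194 = 458.0645; wedge = subsidy = 71.
The triangle = ½ × 458.0645 × 71 = $16261.29.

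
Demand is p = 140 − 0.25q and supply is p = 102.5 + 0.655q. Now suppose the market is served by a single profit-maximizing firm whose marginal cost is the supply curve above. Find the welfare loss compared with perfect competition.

36.40

Competitive equilibrium: 140 − 0.25q = 102.5 + 0.655q → q* = 41.4365, p* = 129.6409.
Marginal revenue: MR = 140 − 0.5q. Set MR = MC: 140 − 0.5q = 102.5 + 0.655q → q_m = 32.4675.
Price p_m = 140 − 0.25·32.4675 = 131.8831; MC(q_m) = 102.5 + 0.655·32.4675 = 123.7662.
Competitive q* = 41.4365, so Δq = 8.969; wedge = 131.8831 − 123.7662 = 8.1169.
Deadweight loss = ½ × 8.969 × 8.1169 = 36.40.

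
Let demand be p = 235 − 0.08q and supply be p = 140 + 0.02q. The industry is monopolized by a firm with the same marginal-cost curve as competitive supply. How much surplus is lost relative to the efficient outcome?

Competitive equilibrium: 235 − 0.08q = 140 + 0.02q → q* = 950, p* = 159.
Marginal revenue: MR = 235 − 0.16q. Set MR = MC: 235 − 0.16q = 140 + 0.02q → q_m = 527.7778.
Price p_m = 235 − 0.08·527.7778 = 192.7778; MC(q_m) = 140 + 0.02·527.7778 = 150.5556.
Competitive q* = 950, so Δq = 422.2222; wedge = 192.7778 − 150.5556 = 42.2222.
The triangle = ½ × 422.2222 × 42.2222 = 8913.58.

8913.58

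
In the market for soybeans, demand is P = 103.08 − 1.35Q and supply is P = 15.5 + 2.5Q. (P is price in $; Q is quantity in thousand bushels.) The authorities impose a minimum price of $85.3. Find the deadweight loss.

Competitive equilibrium: 103.08 − 1.35Q = 15.5 + 2.5Q → Q* = 22.7481, P* = 72.3701.
At the floor P = 85.3, quantity demanded = (103.08 − 85.3)/1.35 = 13.1704.
Sellers' marginal cost at Q' = 13.1704: 15.5 + 2.5·13.1704 = 48.426.
ΔQ = 22.7481 − 13.1704 = 9.5777; wedge = 85.3 − 48.426 = 36.874.
Welfare loss = ½ × 9.5777 × 36.874 = $176.58 thousand.

$176.58 thousand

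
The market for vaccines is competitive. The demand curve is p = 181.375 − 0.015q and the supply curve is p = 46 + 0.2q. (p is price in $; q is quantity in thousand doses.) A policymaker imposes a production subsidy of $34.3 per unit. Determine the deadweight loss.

Competitive equilibrium: 181.375 − 0.015q = 46 + 0.2q → q* = 629.6512, p* = 171.9302.
The subsidy lowers effective supply by 34.3: p = 11.7 + 0.2q.
New quantity: 181.375 − 0.015q = 11.7 + 0.2q → q' = 789.186.
Overproduction Δq = 789.186 − 629.6512 = 159.5348; wedge = subsidy = 34.3.
The triangle = ½ × 159.5348 × 34.3 = $2736.02 thousand.

$2736.02 thousand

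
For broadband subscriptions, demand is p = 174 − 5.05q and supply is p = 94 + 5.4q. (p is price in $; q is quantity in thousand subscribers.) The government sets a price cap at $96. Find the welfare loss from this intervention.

$277.31 thousand

Competitive equilibrium: 174 − 5.05q = 94 + 5.4q → q* = 7.6555, p* = 135.3397.
At the ceiling p = 96, quantity supplied = (96 − 94)/5.4 = 0.3704.
Willingness to pay at q' = 0.3704: 174 − 5.05·0.3704 = 172.1295.
Δq = 7.6555 − 0.3704 = 7.2851; wedge = 172.1295 − 96 = 76.1295.
Welfare loss = ½ × 7.2851 × 76.1295 = $277.31 thousand.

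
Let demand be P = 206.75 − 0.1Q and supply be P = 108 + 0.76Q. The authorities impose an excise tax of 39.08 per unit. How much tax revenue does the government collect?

Competitive equilibrium: 206.75 − 0.1Q = 108 + 0.76Q → Q* = 114.82558, P* = 195.26744.
With the tax, the buyer price exceeds the seller price by 39.08: (206.75 − 0.1Q) − (108 + 0.76Q) = 39.08 → Q' = 69.38372.
Tax revenue = 39.08 × 69.38372 = 2711.52.

2711.52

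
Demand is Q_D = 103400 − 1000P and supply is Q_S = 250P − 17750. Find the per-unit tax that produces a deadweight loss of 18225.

In inverse form: demand P = 103.4 − 0.001Q, supply P = 71 + 0.004Q.
Competitive equilibrium: 103.4 − 0.001Q = 71 + 0.004Q → Q* = 6480, P* = 96.92.
A tax t gives ΔQ = t/0.005 and wedge t, so DWL = t²/0.01.
t²/0.01 = 18225 → t² = 182.25 → t = 13.5.

13.5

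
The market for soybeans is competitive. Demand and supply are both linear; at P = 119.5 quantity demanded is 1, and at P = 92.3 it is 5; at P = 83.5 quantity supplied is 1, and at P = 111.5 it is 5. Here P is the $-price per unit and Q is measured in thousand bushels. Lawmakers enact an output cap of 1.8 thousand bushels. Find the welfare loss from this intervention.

$22.57 thousand

Demand slope = (92.3 − 119.5)/(5 − 1) = −6.8, so P = 126.3 − 6.8Q.
Supply slope = (111.5 − 83.5)/(5 − 1) = 7, so P = 76.5 + 7Q.
Competitive equilibrium: 126.3 − 6.8Q = 76.5 + 7Q → Q* = 3.6087, P* = 101.7609.
At Q = 1.8: demand price = 126.3 − 6.8·1.8 = 114.06; supply price = 76.5 + 7·1.8 = 89.1.
ΔQ = 3.6087 − 1.8 = 1.8087; wedge = 114.06 − 89.1 = 24.96.
Deadweight loss = ½ × 1.8087 × 24.96 = $22.57 thousand.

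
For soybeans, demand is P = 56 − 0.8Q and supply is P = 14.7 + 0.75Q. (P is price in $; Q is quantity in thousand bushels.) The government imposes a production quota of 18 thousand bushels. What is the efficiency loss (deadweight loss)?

$57.92 thousand

Competitive equilibrium: 56 − 0.8Q = 14.7 + 0.75Q → Q* = 26.6452, P* = 34.6839.
At Q = 18: demand price = 56 − 0.8·18 = 41.6; supply price = 14.7 + 0.75·18 = 28.2.
ΔQ = 26.6452 − 18 = 8.6452; wedge = 41.6 − 28.2 = 13.4.
DWL = ½ × 8.6452 × 13.4 = $57.92 thousand.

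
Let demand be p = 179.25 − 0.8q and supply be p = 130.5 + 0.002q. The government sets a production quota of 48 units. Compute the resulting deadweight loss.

Competitive equilibrium: 179.25 − 0.8q = 130.5 + 0.002q → q* = 60.7855, p* = 130.6216.
At q = 48: demand price = 179.25 − 0.8·48 = 140.85; supply price = 130.5 + 0.002·48 = 130.596.
Δq = 60.7855 − 48 = 12.7855; wedge = 140.85 − 130.596 = 10.254.
DWL = ½ × 12.7855 × 10.254 = 65.55.

65.55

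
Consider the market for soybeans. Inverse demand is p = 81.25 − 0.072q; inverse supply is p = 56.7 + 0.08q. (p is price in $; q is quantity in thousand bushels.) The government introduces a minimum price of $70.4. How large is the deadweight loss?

Competitive equilibrium: 81.25 − 0.072q = 56.7 + 0.08q → q* = 161.5132, p* = 69.6211.
At the floor p = 70.4, quantity demanded = (81.25 − 70.4)/0.072 = 150.6944.
Sellers' marginal cost at q' = 150.6944: 56.7 + 0.08·150.6944 = 68.7556.
Δq = 161.5132 − 150.6944 = 10.8188; wedge = 70.4 − 68.7556 = 1.6444.
The triangle = ½ × 10.8188 × 1.6444 = $8.90 thousand.

$8.90 thousand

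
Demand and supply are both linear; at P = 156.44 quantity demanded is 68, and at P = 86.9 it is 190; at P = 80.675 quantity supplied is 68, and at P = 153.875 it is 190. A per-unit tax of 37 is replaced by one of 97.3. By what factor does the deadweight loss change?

Demand slope = (86.9 − 156.44)/(190 − 68) = −0.57, so P = 195.2 − 0.57Q.
Supply slope = (153.875 − 80.675)/(190 − 68) = 0.6, so P = 39.875 + 0.6Q.
Competitive equilibrium: 195.2 − 0.57Q = 39.875 + 0.6Q → Q* = 132.7564, P* = 119.5288.
For a per-unit tax t: ΔQ = t/1.17, so DWL = ½·t·(t/1.17) = t²/2.34.
At t = 37: DWL = 585.043. At t = 97.3: DWL = 4045.850.
Ratio = (97.3/37)² = 6.915.

6.915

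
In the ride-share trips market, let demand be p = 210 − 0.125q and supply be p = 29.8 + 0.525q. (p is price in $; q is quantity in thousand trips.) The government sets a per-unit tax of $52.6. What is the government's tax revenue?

$10325.78 thousand

Competitive equilibrium: 210 − 0.125q = 29.8 + 0.525q → q* = 277.23077, p* = 175.34615.
With the tax, the buyer price exceeds the seller price by 52.6: (210 − 0.125q) − (29.8 + 0.525q) = 52.6 → q' = 196.30769.
Tax revenue = 52.6 × 196.30769 = $10325.78 thousand.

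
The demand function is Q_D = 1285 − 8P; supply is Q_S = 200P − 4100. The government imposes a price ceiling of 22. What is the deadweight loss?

In inverse form: demand P = 160.625 − 0.125Q, supply P = 20.5 + 0.005Q.
Competitive equilibrium: 160.625 − 0.125Q = 20.5 + 0.005Q → Q* = 1077.8846, P* = 25.8894.
At the ceiling P = 22, quantity supplied = (22 − 20.5)/0.005 = 300.
Willingness to pay at Q' = 300: 160.625 − 0.125·300 = 123.125.
ΔQ = 1077.8846 − 300 = 777.8846; wedge = 123.125 − 22 = 101.125.
Deadweight loss = ½ × 777.8846 × 101.125 = 39331.79.

39331.79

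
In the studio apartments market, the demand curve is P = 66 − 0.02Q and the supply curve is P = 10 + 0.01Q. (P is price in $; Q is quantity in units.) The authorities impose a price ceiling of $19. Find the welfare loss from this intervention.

$14016.67

Competitive equilibrium: 66 − 0.02Q = 10 + 0.01Q → Q* = 1866.6667, P* = 28.6667.
At the ceiling P = 19, quantity supplied = (19 − 10)/0.01 = 900.
Willingness to pay at Q' = 900: 66 − 0.02·900 = 48.
ΔQ = 1866.6667 − 900 = 966.6667; wedge = 48 − 19 = 29.
The triangle = ½ × 966.6667 × 29 = $14016.67.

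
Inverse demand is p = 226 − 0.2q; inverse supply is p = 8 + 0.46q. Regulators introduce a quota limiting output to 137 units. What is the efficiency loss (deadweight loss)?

Competitive equilibrium: 226 − 0.2q = 8 + 0.46q → q* = 330.303, p* = 159.9394.
At q = 137: demand price = 226 − 0.2·137 = 198.6; supply price = 8 + 0.46·137 = 71.02.
Δq = 330.303 − 137 = 193.303; wedge = 198.6 − 71.02 = 127.58.
Deadweight loss = ½ × 193.303 × 127.58 = 12330.80.

12330.80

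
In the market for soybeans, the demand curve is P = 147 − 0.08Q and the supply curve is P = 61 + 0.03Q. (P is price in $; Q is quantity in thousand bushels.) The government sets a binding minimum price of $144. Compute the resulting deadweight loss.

Competitive equilibrium: 147 − 0.08Q = 61 + 0.03Q → Q* = 781.8182, P* = 84.4545.
At the floor P = 144, quantity demanded = (147 − 144)/0.08 = 37.5.
Sellers' marginal cost at Q' = 37.5: 61 + 0.03·37.5 = 62.125.
ΔQ = 781.8182 − 37.5 = 744.3182; wedge = 144 − 62.125 = 81.875.
DWL = ½ × 744.3182 × 81.875 = $30470.53 thousand.

$30470.53 thousand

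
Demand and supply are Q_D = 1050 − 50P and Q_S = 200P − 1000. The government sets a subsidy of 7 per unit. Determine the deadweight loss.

980

In inverse form: demand P = 21 − 0.02Q, supply P = 5 + 0.005Q.
Competitive equilibrium: 21 − 0.02Q = 5 + 0.005Q → Q* = 640, P* = 8.2.
The subsidy lowers effective supply by 7: P = 0.005Q − 2.
New quantity: 21 − 0.02Q = 0.005Q − 2 → Q' = 920.
Overproduction ΔQ = 920 − 640 = 280; wedge = subsidy = 7.
Welfare loss = ½ × 280 × 7 = 980.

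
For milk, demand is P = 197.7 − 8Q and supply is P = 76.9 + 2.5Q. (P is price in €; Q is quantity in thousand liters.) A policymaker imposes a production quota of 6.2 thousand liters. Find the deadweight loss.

€147.74 thousand

Competitive equilibrium: 197.7 − 8Q = 76.9 + 2.5Q → Q* = 11.5048, P* = 105.6619.
At Q = 6.2: demand price = 197.7 − 8·6.2 = 148.1; supply price = 76.9 + 2.5·6.2 = 92.4.
ΔQ = 11.5048 − 6.2 = 5.3048; wedge = 148.1 − 92.4 = 55.7.
Welfare loss = ½ × 5.3048 × 55.7 = €147.74 thousand.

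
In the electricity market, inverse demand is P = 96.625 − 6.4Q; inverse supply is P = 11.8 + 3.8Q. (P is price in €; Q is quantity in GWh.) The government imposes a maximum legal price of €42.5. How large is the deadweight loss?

€0.29

Competitive equilibrium: 96.625 − 6.4Q = 11.8 + 3.8Q → Q* = 8.3162, P* = 43.4015.
At the ceiling P = 42.5, quantity supplied = (42.5 − 11.8)/3.8 = 8.0789.
Willingness to pay at Q' = 8.0789: 96.625 − 6.4·8.0789 = 44.92.
ΔQ = 8.3162 − 8.0789 = 0.2373; wedge = 44.92 − 42.5 = 2.42.
Welfare loss = ½ × 0.2373 × 2.42 = €0.29.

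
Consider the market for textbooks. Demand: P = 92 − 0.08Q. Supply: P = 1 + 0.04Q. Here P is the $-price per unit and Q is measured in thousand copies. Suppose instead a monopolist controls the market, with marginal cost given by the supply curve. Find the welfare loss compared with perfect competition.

$5520.67 thousand

Competitive equilibrium: 92 − 0.08Q = 1 + 0.04Q → Q* = 758.3333, P* = 31.3333.
Marginal revenue: MR = 92 − 0.16Q. Set MR = MC: 92 − 0.16Q = 1 + 0.04Q → Q_m = 455.
Price P_m = 92 − 0.08·455 = 55.6; MC(Q_m) = 1 + 0.04·455 = 19.2.
Competitive Q* = 758.3333, so ΔQ = 303.3333; wedge = 55.6 − 19.2 = 36.4.
DWL = ½ × 303.3333 × 36.4 = $5520.67 thousand.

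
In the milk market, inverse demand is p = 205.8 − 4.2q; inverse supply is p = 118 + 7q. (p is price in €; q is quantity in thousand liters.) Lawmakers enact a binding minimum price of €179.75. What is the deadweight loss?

€15 thousand

Competitive equilibrium: 205.8 − 4.2q = 118 + 7q → q* = 7.8393, p* = 172.875.
At the floor p = 179.75, quantity demanded = (205.8 − 179.75)/4.2 = 6.2024.
Sellers' marginal cost at q' = 6.2024: 118 + 7·6.2024 = 161.4168.
Δq = 7.8393 − 6.2024 = 1.6369; wedge = 179.75 − 161.4168 = 18.3332.
Welfare loss = ½ × 1.6369 × 18.3332 = €15 thousand.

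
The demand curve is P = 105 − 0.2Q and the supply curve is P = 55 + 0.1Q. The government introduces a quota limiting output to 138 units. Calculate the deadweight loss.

123.27

Competitive equilibrium: 105 − 0.2Q = 55 + 0.1Q → Q* = 166.6667, P* = 71.6667.
At Q = 138: demand price = 105 − 0.2·138 = 77.4; supply price = 55 + 0.1·138 = 68.8.
ΔQ = 166.6667 − 138 = 28.6667; wedge = 77.4 − 68.8 = 8.6.
DWL = ½ × 28.6667 × 8.6 = 123.27.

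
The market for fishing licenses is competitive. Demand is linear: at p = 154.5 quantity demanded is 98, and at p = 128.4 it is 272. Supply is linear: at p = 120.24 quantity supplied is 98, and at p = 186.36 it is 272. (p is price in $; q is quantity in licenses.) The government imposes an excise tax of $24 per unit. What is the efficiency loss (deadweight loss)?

$543.40

Demand slope = (128.4 − 154.5)/(272 − 98) = −0.15, so p = 169.2 − 0.15q.
Supply slope = (186.36 − 120.24)/(272 − 98) = 0.38, so p = 83 + 0.38q.
Competitive equilibrium: 169.2 − 0.15q = 83 + 0.38q → q* = 162.6415, p* = 144.8038.
With the tax, the buyer price exceeds the seller price by 24: (169.2 − 0.15q) − (83 + 0.38q) = 24 → q' = 117.3585.
Δq = 162.6415 − 117.3585 = 45.283; the wedge equals the tax, 24.
Deadweight loss = ½ × 45.283 × 24 = $543.40.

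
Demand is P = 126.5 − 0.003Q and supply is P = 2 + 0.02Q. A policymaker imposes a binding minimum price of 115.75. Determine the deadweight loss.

38500.15

Competitive equilibrium: 126.5 − 0.003Q = 2 + 0.02Q → Q* = 5413.04348, P* = 110.26087.
At the floor P = 115.75, quantity demanded = (126.5 − 115.75)/0.003 = 3583.33333.
Sellers' marginal cost at Q' = 3583.33333: 2 + 0.02·3583.33333 = 73.66667.
ΔQ = 5413.04348 − 3583.33333 = 1829.71015; wedge = 115.75 − 73.66667 = 42.08333.
Deadweight loss = ½ × 1829.71015 × 42.08333 = 38500.15.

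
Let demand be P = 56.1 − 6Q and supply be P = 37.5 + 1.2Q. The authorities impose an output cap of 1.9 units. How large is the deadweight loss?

1.681

Competitive equilibrium: 56.1 − 6Q = 37.5 + 1.2Q → Q* = 2.5833, P* = 40.6.
At Q = 1.9: demand price = 56.1 − 6·1.9 = 44.7; supply price = 37.5 + 1.2·1.9 = 39.78.
ΔQ = 2.5833 − 1.9 = 0.6833; wedge = 44.7 − 39.78 = 4.92.
Deadweight loss = ½ × 0.6833 × 4.92 = 1.681.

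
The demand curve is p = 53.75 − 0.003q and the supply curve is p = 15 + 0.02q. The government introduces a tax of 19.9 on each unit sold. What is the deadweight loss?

8608.91

Competitive equilibrium: 53.75 − 0.003q = 15 + 0.02q → q* = 1684.7826, p* = 48.6957.
With the tax, the buyer price exceeds the seller price by 19.9: (53.75 − 0.003q) − (15 + 0.02q) = 19.9 → q' = 819.5652.
Δq = 1684.7826 − 819.5652 = 865.2174; the wedge equals the tax, 19.9.
The triangle = ½ × 865.2174 × 19.9 = 8608.91.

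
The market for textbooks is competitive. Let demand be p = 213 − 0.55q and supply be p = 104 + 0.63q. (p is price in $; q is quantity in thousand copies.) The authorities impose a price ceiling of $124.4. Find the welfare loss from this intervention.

$2123.43 thousand

Competitive equilibrium: 213 − 0.55q = 104 + 0.63q → q* = 92.3729, p* = 162.1949.
At the ceiling p = 124.4, quantity supplied = (124.4 − 104)/0.63 = 32.381.
Willingness to pay at q' = 32.381: 213 − 0.55·32.381 = 195.1905.
Δq = 92.3729 − 32.381 = 59.9919; wedge = 195.1905 − 124.4 = 70.7905.
Welfare loss = ½ × 59.9919 × 70.7905 = $2123.43 thousand.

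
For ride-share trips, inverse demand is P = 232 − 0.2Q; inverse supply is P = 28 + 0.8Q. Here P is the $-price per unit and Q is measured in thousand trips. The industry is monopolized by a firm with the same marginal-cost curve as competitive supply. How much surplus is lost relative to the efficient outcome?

$578 thousand

Competitive equilibrium: 232 − 0.2Q = 28 + 0.8Q → Q* = 204, P* = 191.2.
Marginal revenue: MR = 232 − 0.4Q. Set MR = MC: 232 − 0.4Q = 28 + 0.8Q → Q_m = 170.
Price P_m = 232 − 0.2·170 = 198; MC(Q_m) = 28 + 0.8·170 = 164.
Competitive Q* = 204, so ΔQ = 34; wedge = 198 − 164 = 34.
DWL = ½ × 34 × 34 = $578 thousand.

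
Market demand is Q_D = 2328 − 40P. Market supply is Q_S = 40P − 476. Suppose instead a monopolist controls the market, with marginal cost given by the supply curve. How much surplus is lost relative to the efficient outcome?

2381.88

In inverse form: demand P = 58.2 − 0.025Q, supply P = 11.9 + 0.025Q.
Competitive equilibrium: 58.2 − 0.025Q = 11.9 + 0.025Q → Q* = 926, P* = 35.05.
Marginal revenue: MR = 58.2 − 0.05Q. Set MR = MC: 58.2 − 0.05Q = 11.9 + 0.025Q → Q_m = 617.33333.
Price P_m = 58.2 − 0.025·617.33333 = 42.76667; MC(Q_m) = 11.9 + 0.025·617.33333 = 27.33333.
Competitive Q* = 926, so ΔQ = 308.66667; wedge = 42.76667 − 27.33333 = 15.43334.
Welfare loss = ½ × 308.66667 × 15.43334 = 2381.88.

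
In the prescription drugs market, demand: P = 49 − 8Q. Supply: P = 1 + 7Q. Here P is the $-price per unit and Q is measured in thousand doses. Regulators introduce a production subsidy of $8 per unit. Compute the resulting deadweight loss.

Competitive equilibrium: 49 − 8Q = 1 + 7Q → Q* = 3.2, P* = 23.4.
The subsidy lowers effective supply by 8: P = 7Q − 7.
New quantity: 49 − 8Q = 7Q − 7 → Q' = 3.7333.
Overproduction ΔQ = 3.7333 − 3.2 = 0.5333; wedge = subsidy = 8.
Deadweight loss = ½ × 0.5333 × 8 = $2.13 thousand.

$2.13 thousand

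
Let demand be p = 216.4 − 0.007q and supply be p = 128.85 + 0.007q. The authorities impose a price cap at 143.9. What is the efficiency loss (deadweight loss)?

Competitive equilibrium: 216.4 − 0.007q = 128.85 + 0.007q → q* = 6253.5714, p* = 172.625.
At the ceiling p = 143.9, quantity supplied = (143.9 − 128.85)/0.007 = 2150.
Willingness to pay at q' = 2150: 216.4 − 0.007·2150 = 201.35.
Δq = 6253.5714 − 2150 = 4103.5714; wedge = 201.35 − 143.9 = 57.45.
Deadweight loss = ½ × 4103.5714 × 57.45 = 117875.09.

117875.09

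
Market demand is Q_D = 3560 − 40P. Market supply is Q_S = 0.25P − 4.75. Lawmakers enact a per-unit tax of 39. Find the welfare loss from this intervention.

188.94

In inverse form: demand P = 89 − 0.025Q, supply P = 19 + 4Q.
Competitive equilibrium: 89 − 0.025Q = 19 + 4Q → Q* = 17.3913, P* = 88.5652.
With the tax, the buyer price exceeds the seller price by 39: (89 − 0.025Q) − (19 + 4Q) = 39 → Q' = 7.7019.
ΔQ = 17.3913 − 7.7019 = 9.6894; the wedge equals the tax, 39.
Welfare loss = ½ × 9.6894 × 39 = 188.94.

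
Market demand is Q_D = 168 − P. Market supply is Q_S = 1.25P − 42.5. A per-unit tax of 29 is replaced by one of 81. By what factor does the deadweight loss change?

In inverse form: demand P = 168 − Q, supply P = 34 + 0.8Q.
Competitive equilibrium: 168 − Q = 34 + 0.8Q → Q* = 74.4444, P* = 93.5556.
For a per-unit tax t: ΔQ = t/1.8, so DWL = ½·t·(t/1.8) = t²/3.6.
At t = 29: DWL = 233.611. At t = 81: DWL = 1822.5.
Ratio = (81/29)² = 7.801.

7.801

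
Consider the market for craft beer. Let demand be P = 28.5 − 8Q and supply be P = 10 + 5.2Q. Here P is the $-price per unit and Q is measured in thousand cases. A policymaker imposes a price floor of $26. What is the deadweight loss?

$7.83 thousand

Competitive equilibrium: 28.5 − 8Q = 10 + 5.2Q → Q* = 1.4015, P* = 17.2879.
At the floor P = 26, quantity demanded = (28.5 − 26)/8 = 0.3125.
Sellers' marginal cost at Q' = 0.3125: 10 + 5.2·0.3125 = 11.625.
ΔQ = 1.4015 − 0.3125 = 1.089; wedge = 26 − 11.625 = 14.375.
Welfare loss = ½ × 1.089 × 14.375 = $7.83 thousand.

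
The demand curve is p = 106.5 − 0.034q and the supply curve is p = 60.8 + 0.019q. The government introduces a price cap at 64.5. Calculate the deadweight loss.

11808.21

Competitive equilibrium: 106.5 − 0.034q = 60.8 + 0.019q → q* = 862.26415, p* = 77.18302.
At the ceiling p = 64.5, quantity supplied = (64.5 − 60.8)/0.019 = 194.73684.
Willingness to pay at q' = 194.73684: 106.5 − 0.034·194.73684 = 99.87895.
Δq = 862.26415 − 194.73684 = 667.52731; wedge = 99.87895 − 64.5 = 35.37895.
DWL = ½ × 667.52731 × 35.37895 = 11808.21.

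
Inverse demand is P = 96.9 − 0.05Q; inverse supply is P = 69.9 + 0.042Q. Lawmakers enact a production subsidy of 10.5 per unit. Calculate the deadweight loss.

Competitive equilibrium: 96.9 − 0.05Q = 69.9 + 0.042Q → Q* = 293.4783, P* = 82.2261.
The subsidy lowers effective supply by 10.5: P = 59.4 + 0.042Q.
New quantity: 96.9 − 0.05Q = 59.4 + 0.042Q → Q' = 407.6087.
Overproduction ΔQ = 407.6087 − 293.4783 = 114.1304; wedge = subsidy = 10.5.
Welfare loss = ½ × 114.1304 × 10.5 = 599.18.

599.18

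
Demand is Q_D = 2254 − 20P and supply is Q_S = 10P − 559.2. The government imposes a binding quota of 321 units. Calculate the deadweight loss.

248.26

In inverse form: demand P = 112.7 − 0.05Q, supply P = 55.92 + 0.1Q.
Competitive equilibrium: 112.7 − 0.05Q = 55.92 + 0.1Q → Q* = 378.5333, P* = 93.7733.
At Q = 321: demand price = 112.7 − 0.05·321 = 96.65; supply price = 55.92 + 0.1·321 = 88.02.
ΔQ = 378.5333 − 321 = 57.5333; wedge = 96.65 − 88.02 = 8.63.
DWL = ½ × 57.5333 × 8.63 = 248.26.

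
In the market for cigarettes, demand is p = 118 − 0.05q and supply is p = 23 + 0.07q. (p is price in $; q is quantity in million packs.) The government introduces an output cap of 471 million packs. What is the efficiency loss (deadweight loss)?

$6169.63 million

Competitive equilibrium: 118 − 0.05q = 23 + 0.07q → q* = 791.6667, p* = 78.4167.
At q = 471: demand price = 118 − 0.05·471 = 94.45; supply price = 23 + 0.07·471 = 55.97.
Δq = 791.6667 − 471 = 320.6667; wedge = 94.45 − 55.97 = 38.48.
The triangle = ½ × 320.6667 × 38.48 = $6169.63 million.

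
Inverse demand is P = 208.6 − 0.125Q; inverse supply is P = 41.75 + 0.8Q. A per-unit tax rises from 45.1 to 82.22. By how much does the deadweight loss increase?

2554.66

Competitive equilibrium: 208.6 − 0.125Q = 41.75 + 0.8Q → Q* = 180.3784, P* = 186.0527.
For a per-unit tax t: ΔQ = t/0.925, so DWL = ½·t·(t/0.925) = t²/1.85.
At t = 45.1: DWL = 1099.465. At t = 82.22: DWL = 3654.123.
Increase = 3654.123 − 1099.465 = 2554.66.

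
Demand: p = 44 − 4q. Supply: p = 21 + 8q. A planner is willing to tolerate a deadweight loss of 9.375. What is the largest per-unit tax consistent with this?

Competitive equilibrium: 44 − 4q = 21 + 8q → q* = 1.9167, p* = 36.3333.
A tax t gives Δq = t/12 and wedge t, so DWL = t²/24.
t²/24 = 9.375 → t² = 225 → t = 15.

15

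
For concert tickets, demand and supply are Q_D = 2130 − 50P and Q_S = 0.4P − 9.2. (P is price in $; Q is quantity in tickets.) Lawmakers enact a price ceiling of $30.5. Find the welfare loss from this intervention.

$28.76

In inverse form: demand P = 42.6 − 0.02Q, supply P = 23 + 2.5Q.
Competitive equilibrium: 42.6 − 0.02Q = 23 + 2.5Q → Q* = 7.7778, P* = 42.4444.
At the ceiling P = 30.5, quantity supplied = (30.5 − 23)/2.5 = 3.
Willingness to pay at Q' = 3: 42.6 − 0.02·3 = 42.54.
ΔQ = 7.7778 − 3 = 4.7778; wedge = 42.54 − 30.5 = 12.04.
Welfare loss = ½ × 4.7778 × 12.04 = $28.76.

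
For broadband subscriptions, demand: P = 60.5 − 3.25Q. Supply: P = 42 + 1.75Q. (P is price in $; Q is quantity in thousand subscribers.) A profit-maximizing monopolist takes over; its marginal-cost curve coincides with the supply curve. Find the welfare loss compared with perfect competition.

Competitive equilibrium: 60.5 − 3.25Q = 42 + 1.75Q → Q* = 3.7, P* = 48.475.
Marginal revenue: MR = 60.5 − 6.5Q. Set MR = MC: 60.5 − 6.5Q = 42 + 1.75Q → Q_m = 2.2424.
Price P_m = 60.5 − 3.25·2.2424 = 53.2122; MC(Q_m) = 42 + 1.75·2.2424 = 45.9242.
Competitive Q* = 3.7, so ΔQ = 1.4576; wedge = 53.2122 − 45.9242 = 7.288.
DWL = ½ × 1.4576 × 7.288 = $5.31 thousand.

$5.31 thousand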